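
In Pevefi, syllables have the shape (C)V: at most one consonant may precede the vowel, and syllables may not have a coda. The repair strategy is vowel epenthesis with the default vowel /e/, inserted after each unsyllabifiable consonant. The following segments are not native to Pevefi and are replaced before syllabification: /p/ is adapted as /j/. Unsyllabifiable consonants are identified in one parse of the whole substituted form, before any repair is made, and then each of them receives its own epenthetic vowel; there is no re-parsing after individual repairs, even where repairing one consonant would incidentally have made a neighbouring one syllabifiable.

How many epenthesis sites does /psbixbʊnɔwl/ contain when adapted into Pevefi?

After substitution the input is /jsbixbʊnɔwl/.
The unsyllabifiable consonants are /j/, /s/, /x/, /w/, /l/; each receives one epenthetic vowel.

5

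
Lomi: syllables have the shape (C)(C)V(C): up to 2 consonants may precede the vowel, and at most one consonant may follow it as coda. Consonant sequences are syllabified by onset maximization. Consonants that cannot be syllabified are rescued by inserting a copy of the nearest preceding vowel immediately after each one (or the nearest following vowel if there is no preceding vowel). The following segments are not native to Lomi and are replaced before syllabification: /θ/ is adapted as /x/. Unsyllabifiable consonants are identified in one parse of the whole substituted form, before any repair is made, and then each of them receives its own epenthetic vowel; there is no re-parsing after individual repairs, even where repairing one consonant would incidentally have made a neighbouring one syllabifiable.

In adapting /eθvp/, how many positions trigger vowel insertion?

After substitution the input is /exvp/.
The unsyllabifiable consonants are /v/, /p/; each receives one epenthetic vowel.

2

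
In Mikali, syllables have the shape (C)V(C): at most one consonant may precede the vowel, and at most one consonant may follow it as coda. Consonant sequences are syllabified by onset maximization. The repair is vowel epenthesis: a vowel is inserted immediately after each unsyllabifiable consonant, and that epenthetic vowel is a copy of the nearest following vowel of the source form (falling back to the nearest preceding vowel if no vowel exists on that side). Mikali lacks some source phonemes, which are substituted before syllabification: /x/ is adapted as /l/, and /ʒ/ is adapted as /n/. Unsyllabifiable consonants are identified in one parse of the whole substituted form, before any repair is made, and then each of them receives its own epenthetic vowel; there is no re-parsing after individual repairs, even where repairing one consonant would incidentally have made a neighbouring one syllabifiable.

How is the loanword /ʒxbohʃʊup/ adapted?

nolobohʃʊup

Substitution: /ʒ/ → /n/, /x/ → /l/, giving /nlbohʃʊup/.
The consonants /n/, /l/ cannot be parsed into a legal (C)V(C) syllable (at most one coda consonant is licensed; onsets are limited to one consonant).
Inserting the epenthetic vowel yields /n/ → /no/, /l/ → /lo/.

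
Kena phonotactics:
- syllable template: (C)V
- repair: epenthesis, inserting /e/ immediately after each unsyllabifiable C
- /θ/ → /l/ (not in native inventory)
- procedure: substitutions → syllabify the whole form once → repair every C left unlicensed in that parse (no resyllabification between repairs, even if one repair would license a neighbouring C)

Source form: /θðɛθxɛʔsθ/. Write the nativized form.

Substitution: /θ/ → /l/, giving /lðɛlxɛʔsl/.
Syllabifying with onset maximization leaves /l/, /l/, /ʔ/, /s/, /l/ stranded (no codas are permitted; onsets are limited to one consonant).
Each unlicensed consonant becomes the onset of a new syllable: /l/ → /le/, /l/ → /le/, /ʔ/ → /ʔe/, /s/ → /se/, /l/ → /le/.

leðɛlexɛʔesele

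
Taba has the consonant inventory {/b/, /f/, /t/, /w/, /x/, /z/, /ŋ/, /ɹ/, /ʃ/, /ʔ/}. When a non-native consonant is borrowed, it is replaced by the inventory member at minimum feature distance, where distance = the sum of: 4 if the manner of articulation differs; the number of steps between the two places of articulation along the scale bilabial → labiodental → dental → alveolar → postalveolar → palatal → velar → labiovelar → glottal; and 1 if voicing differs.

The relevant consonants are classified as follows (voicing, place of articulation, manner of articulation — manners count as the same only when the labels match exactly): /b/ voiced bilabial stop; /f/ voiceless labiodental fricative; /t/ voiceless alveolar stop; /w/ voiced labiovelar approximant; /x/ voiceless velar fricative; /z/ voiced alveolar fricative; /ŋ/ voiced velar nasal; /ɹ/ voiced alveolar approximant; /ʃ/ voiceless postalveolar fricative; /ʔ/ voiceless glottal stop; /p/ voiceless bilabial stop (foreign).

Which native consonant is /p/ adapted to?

b

/b/ is closest: same manner (stop), place distance 0 (bilabial→bilabial), voicing differs (+1); total 1. Next closest is /t/ at distance 3.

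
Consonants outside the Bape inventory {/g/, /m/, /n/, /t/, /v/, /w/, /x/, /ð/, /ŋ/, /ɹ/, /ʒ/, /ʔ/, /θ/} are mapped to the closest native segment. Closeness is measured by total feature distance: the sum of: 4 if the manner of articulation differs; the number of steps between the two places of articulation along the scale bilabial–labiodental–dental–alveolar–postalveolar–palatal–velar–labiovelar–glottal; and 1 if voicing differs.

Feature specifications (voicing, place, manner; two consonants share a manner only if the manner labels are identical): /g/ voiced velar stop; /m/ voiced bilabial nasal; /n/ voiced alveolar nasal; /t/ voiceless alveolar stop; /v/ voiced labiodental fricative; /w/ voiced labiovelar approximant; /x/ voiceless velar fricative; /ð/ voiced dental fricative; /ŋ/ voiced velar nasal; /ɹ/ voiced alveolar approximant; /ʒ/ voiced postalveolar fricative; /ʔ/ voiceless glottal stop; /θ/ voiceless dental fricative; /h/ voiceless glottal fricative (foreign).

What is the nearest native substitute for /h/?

x

/x/ is closest: same manner (fricative), place distance 2 (glottal→velar), same voicing; total 2. Next closest is /ʔ/ at distance 4.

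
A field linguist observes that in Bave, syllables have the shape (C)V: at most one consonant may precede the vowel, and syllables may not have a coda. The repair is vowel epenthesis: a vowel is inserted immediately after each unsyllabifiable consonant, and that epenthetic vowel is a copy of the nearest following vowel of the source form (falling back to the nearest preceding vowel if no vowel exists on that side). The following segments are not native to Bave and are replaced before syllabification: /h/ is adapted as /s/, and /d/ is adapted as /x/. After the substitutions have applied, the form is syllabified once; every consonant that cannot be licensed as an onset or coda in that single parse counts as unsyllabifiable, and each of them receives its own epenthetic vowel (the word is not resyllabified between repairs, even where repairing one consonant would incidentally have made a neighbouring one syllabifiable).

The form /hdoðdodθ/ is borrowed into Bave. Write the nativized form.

soxoðoxoxoθo

Substitution: /h/ → /s/, /d/ → /x/, giving /sxoðxoxθ/.
Syllabifying with onset maximization leaves /s/, /ð/, /x/, /θ/ stranded (no codas are permitted; onsets are limited to one consonant).
Each unlicensed consonant becomes the onset of a new syllable: /s/ → /so/, /ð/ → /ðo/, /x/ → /xo/, /θ/ → /θo/.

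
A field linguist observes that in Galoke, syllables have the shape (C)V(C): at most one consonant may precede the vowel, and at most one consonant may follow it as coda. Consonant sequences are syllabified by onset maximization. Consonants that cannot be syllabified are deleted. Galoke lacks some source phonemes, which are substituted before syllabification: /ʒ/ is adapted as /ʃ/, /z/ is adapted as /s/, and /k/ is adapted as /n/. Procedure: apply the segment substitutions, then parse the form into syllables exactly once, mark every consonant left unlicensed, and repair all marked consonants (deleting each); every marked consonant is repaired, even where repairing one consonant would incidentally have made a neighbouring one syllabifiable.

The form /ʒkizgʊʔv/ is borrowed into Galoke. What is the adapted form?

nisgʊʔ

Substitution: /ʒ/ → /ʃ/, /k/ → /n/, /z/ → /s/, giving /ʃnisgʊʔv/.
Syllabifying with onset maximization leaves /ʃ/, /v/ stranded (at most one coda consonant is licensed; onsets are limited to one consonant).
Deletion applies to /ʃ/, /v/.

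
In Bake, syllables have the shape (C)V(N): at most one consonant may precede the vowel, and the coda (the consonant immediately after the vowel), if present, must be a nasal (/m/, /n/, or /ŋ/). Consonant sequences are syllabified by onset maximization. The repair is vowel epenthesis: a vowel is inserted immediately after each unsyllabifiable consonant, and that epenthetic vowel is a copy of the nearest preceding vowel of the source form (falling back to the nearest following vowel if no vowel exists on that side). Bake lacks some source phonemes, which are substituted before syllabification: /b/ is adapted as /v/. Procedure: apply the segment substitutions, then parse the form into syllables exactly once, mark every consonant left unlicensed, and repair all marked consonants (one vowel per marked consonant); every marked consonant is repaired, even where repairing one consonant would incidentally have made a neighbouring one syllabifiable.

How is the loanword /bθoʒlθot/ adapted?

Substitution: /b/ → /v/, giving /vθoʒlθot/.
The consonants /v/, /ʒ/, /l/, /t/ cannot be parsed into a legal (C)V(N) syllable (only a nasal (/m/, /n/, or /ŋ/) is licensed in coda position; onsets are limited to one consonant).
Inserting the epenthetic vowel yields /v/ → /vo/, /ʒ/ → /ʒo/, /l/ → /lo/, /t/ → /to/.

voθoʒoloθoto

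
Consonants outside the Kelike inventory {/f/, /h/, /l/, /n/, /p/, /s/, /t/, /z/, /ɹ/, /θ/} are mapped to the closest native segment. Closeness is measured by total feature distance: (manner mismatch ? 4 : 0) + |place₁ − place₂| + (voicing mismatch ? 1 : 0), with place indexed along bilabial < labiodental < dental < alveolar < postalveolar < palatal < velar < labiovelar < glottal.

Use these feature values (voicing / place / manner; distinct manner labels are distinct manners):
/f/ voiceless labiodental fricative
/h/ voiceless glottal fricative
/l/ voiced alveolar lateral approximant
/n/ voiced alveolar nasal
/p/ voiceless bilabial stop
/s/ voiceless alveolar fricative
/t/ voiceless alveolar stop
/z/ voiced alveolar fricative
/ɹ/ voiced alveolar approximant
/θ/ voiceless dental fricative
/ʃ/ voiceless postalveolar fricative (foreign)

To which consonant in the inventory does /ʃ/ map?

s

/s/ is closest: same manner (fricative), place distance 1 (postalveolar→alveolar), same voicing; total 1. Next closest is /z/ at distance 2.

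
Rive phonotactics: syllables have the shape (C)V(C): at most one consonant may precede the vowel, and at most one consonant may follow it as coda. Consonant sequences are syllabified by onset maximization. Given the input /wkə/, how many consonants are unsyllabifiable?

1

Under (C)V(C), the unsyllabifiable consonants are /w/ (at most one coda consonant is licensed; onsets are limited to one consonant).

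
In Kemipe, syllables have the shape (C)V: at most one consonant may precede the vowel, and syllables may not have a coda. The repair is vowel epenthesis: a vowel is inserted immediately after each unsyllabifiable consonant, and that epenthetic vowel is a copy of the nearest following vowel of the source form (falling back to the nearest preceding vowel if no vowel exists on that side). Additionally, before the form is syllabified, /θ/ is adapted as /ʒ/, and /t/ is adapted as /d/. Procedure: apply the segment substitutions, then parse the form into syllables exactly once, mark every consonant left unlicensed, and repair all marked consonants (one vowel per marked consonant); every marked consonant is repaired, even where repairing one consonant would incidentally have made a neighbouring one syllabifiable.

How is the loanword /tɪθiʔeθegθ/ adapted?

dɪʒiʔeʒegeʒe

Substitution: /t/ → /d/, /θ/ → /ʒ/, giving /dɪʒiʔeʒegʒ/.
Under (C)V, the unsyllabifiable consonants are /g/, /ʒ/ (no codas are permitted; onsets are limited to one consonant).
Each unlicensed consonant becomes the onset of a new syllable: /g/ → /ge/, /ʒ/ → /ʒe/.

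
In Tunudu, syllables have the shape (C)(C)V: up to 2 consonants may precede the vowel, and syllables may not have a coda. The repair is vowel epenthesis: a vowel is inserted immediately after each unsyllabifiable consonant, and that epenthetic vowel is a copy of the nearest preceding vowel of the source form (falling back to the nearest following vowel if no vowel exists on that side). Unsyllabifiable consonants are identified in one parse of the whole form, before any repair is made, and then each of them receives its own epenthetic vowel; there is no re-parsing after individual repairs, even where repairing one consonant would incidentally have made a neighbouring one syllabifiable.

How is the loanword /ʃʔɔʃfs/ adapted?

ʃʔɔʃɔfɔsɔ

Syllabifying with onset maximization leaves /ʃ/, /f/, /s/ stranded (no codas are permitted; onsets may contain at most 2 consonants).
Each unlicensed consonant becomes the onset of a new syllable: /ʃ/ → /ʃɔ/, /f/ → /fɔ/, /s/ → /sɔ/.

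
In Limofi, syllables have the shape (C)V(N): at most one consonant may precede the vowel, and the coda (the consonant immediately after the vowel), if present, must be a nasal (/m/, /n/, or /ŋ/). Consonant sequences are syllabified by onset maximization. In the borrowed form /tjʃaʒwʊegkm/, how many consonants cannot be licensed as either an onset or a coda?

Under (C)V(N), the unsyllabifiable consonants are /t/, /j/, /ʒ/, /g/, /k/, /m/ (only a nasal (/m/, /n/, or /ŋ/) is licensed in coda position; onsets are limited to one consonant).

6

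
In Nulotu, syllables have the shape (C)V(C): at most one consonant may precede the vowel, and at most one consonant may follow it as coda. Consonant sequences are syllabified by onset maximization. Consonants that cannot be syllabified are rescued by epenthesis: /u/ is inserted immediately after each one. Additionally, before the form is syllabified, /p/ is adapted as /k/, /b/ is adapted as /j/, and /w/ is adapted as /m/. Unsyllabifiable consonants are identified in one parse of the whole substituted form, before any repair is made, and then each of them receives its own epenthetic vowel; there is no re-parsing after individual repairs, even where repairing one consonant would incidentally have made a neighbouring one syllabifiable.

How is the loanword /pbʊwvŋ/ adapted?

Substitution: /p/ → /k/, /b/ → /j/, /w/ → /m/, giving /kjʊmvŋ/.
Syllabifying with onset maximization leaves /k/, /v/, /ŋ/ stranded (at most one coda consonant is licensed; onsets are limited to one consonant).
Epenthesis after each stranded consonant: /k/ → /ku/, /v/ → /vu/, /ŋ/ → /ŋu/.

kujʊmvuŋu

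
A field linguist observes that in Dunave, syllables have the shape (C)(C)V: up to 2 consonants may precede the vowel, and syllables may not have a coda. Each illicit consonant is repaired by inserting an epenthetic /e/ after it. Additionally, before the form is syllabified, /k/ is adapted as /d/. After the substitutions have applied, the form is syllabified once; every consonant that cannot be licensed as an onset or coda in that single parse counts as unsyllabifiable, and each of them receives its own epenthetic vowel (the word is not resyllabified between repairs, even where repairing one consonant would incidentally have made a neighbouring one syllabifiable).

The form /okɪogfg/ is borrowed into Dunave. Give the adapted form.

Substitution: /k/ → /d/, giving /odɪogfg/.
Syllabifying with onset maximization leaves /g/, /f/, /g/ stranded (no codas are permitted; onsets may contain at most 2 consonants).
Each unlicensed consonant becomes the onset of a new syllable: /g/ → /ge/, /f/ → /fe/, /g/ → /ge/.

odɪogefege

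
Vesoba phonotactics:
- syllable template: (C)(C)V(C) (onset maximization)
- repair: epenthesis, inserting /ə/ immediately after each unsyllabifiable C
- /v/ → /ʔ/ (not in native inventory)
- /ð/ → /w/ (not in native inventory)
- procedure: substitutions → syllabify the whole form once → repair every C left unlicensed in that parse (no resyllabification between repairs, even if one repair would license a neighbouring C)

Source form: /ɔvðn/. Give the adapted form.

ɔʔwənə

Substitution: /v/ → /ʔ/, /ð/ → /w/, giving /ɔʔwn/.
Syllabifying with onset maximization leaves /w/, /n/ stranded (at most one coda consonant is licensed; onsets may contain at most 2 consonants).
Inserting the epenthetic vowel yields /w/ → /wə/, /n/ → /nə/.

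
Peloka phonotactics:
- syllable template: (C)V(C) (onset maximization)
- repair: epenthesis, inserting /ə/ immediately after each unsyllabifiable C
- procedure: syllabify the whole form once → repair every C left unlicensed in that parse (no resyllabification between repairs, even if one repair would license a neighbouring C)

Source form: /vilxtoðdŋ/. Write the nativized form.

Syllabifying with onset maximization leaves /x/, /d/, /ŋ/ stranded (at most one coda consonant is licensed; onsets are limited to one consonant).
Each unlicensed consonant becomes the onset of a new syllable: /x/ → /xə/, /d/ → /də/, /ŋ/ → /ŋə/.

vilxətoðdəŋə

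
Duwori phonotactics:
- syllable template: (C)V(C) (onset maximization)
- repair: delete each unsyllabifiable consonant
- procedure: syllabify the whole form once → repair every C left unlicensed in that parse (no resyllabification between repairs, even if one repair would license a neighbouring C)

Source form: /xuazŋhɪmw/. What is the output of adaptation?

Syllabifying with onset maximization leaves /ŋ/, /w/ stranded (at most one coda consonant is licensed; onsets are limited to one consonant).
Each unlicensed consonant is deleted: /ŋ/, /w/.

xuazhɪm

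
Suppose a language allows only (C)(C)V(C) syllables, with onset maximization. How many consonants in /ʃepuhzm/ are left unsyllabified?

2

Under (C)(C)V(C), the unsyllabifiable consonants are /z/, /m/ (at most one coda consonant is licensed; onsets may contain at most 2 consonants).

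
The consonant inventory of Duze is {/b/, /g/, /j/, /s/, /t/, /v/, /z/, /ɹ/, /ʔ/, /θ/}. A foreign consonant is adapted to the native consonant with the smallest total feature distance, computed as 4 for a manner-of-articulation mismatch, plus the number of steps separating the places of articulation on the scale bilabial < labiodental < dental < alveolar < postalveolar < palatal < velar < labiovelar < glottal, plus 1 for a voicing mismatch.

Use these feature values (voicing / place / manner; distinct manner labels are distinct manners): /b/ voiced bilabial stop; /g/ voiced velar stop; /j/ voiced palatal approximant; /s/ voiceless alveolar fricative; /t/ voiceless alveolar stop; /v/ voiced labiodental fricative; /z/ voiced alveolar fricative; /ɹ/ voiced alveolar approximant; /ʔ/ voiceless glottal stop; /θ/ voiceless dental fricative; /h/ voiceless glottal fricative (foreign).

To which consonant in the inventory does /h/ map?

/ʔ/ is closest: manner differs (fricative→stop, +4), place distance 0 (glottal→glottal), same voicing; total 4. Next closest is /s/ at distance 5.

ʔ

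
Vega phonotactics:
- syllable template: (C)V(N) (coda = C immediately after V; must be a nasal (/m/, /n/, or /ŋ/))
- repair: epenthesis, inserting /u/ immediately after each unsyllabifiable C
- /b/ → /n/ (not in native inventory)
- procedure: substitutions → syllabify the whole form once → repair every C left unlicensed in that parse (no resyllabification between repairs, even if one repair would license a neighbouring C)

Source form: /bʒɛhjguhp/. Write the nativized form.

nuʒɛhujuguhupu

Substitution: /b/ → /n/, giving /nʒɛhjguhp/.
Syllabifying with onset maximization leaves /n/, /h/, /j/, /h/, /p/ stranded (only a nasal (/m/, /n/, or /ŋ/) is licensed in coda position; onsets are limited to one consonant).
Each unlicensed consonant becomes the onset of a new syllable: /n/ → /nu/, /h/ → /hu/, /j/ → /ju/, /h/ → /hu/, /p/ → /pu/.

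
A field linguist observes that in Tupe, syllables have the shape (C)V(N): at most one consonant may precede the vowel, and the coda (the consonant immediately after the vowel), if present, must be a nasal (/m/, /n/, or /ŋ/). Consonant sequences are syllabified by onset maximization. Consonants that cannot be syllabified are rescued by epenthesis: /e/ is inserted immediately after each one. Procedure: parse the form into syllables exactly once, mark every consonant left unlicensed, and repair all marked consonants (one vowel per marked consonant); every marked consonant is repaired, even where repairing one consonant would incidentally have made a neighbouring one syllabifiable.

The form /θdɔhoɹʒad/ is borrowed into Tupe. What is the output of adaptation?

Under (C)V(N), the unsyllabifiable consonants are /θ/, /ɹ/, /d/ (only a nasal (/m/, /n/, or /ŋ/) is licensed in coda position; onsets are limited to one consonant).
Epenthesis after each stranded consonant: /θ/ → /θe/, /ɹ/ → /ɹe/, /d/ → /de/.

θedɔhoɹeʒade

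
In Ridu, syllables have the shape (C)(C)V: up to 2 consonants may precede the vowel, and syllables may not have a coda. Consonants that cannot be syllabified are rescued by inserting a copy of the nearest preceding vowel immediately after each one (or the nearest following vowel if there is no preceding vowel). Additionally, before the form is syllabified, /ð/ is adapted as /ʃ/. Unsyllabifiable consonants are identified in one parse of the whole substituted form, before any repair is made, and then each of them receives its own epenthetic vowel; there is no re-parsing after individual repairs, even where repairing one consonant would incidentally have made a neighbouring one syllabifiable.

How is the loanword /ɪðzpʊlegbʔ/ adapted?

Substitution: /ð/ → /ʃ/, giving /ɪʃzpʊlegbʔ/.
Under (C)(C)V, the unsyllabifiable consonants are /ʃ/, /g/, /b/, /ʔ/ (no codas are permitted; onsets may contain at most 2 consonants).
Each unlicensed consonant becomes the onset of a new syllable: /ʃ/ → /ʃɪ/, /g/ → /ge/, /b/ → /be/, /ʔ/ → /ʔe/.

ɪʃɪzpʊlegebeʔe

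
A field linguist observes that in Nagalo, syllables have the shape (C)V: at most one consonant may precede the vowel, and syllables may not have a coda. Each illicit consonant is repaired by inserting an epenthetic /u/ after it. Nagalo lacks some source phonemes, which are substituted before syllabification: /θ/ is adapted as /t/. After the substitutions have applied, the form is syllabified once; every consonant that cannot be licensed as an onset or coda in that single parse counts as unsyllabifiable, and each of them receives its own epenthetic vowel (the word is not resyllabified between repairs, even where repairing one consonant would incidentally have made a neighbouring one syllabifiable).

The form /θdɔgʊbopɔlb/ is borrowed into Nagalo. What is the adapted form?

Substitution: /θ/ → /t/, giving /tdɔgʊbopɔlb/.
The consonants /t/, /l/, /b/ cannot be parsed into a legal (C)V syllable (no codas are permitted; onsets are limited to one consonant).
Inserting the epenthetic vowel yields /t/ → /tu/, /l/ → /lu/, /b/ → /bu/.

tudɔgʊbopɔlubu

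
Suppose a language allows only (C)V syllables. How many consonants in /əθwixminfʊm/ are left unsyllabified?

Syllabifying with onset maximization leaves /θ/, /x/, /n/, /m/ stranded (no codas are permitted; onsets are limited to one consonant).

4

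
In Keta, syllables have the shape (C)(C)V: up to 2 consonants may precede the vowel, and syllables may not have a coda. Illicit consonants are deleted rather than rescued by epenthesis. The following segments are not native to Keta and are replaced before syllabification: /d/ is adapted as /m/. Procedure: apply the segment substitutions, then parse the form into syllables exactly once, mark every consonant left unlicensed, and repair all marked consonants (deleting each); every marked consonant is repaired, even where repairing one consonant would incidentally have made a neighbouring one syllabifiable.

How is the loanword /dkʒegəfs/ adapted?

Substitution: /d/ → /m/, giving /mkʒegəfs/.
Under (C)(C)V, the unsyllabifiable consonants are /m/, /f/, /s/ (no codas are permitted; onsets may contain at most 2 consonants).
Deleting the stranded consonants removes /m/, /f/, /s/.

kʒegə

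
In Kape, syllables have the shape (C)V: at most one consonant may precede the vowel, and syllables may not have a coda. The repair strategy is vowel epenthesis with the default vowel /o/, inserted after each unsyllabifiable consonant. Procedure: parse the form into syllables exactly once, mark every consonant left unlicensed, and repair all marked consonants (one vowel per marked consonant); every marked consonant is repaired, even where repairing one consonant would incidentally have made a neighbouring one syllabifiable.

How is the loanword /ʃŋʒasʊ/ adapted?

ʃoŋoʒasʊ

Syllabifying with onset maximization leaves /ʃ/, /ŋ/ stranded (no codas are permitted; onsets are limited to one consonant).
Inserting the epenthetic vowel yields /ʃ/ → /ʃo/, /ŋ/ → /ŋo/.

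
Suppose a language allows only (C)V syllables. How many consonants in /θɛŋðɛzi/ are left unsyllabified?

Under (C)V, the unsyllabifiable consonants are /ŋ/ (no codas are permitted; onsets are limited to one consonant).

1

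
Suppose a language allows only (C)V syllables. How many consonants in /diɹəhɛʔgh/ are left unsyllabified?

The consonants /ʔ/, /g/, /h/ cannot be parsed into a legal (C)V syllable (no codas are permitted; onsets are limited to one consonant).

3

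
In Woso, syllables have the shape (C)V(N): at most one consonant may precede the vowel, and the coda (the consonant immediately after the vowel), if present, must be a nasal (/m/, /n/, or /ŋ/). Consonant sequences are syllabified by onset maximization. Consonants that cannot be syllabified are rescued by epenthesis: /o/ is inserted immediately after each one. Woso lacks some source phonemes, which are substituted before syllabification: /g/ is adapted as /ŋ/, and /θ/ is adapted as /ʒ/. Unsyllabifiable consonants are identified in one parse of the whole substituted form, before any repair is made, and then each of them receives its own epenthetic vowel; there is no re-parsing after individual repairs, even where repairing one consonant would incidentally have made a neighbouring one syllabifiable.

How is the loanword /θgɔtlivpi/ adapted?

ʒoŋɔtolivopi

Substitution: /θ/ → /ʒ/, /g/ → /ŋ/, giving /ʒŋɔtlivpi/.
Under (C)V(N), the unsyllabifiable consonants are /ʒ/, /t/, /v/ (only a nasal (/m/, /n/, or /ŋ/) is licensed in coda position; onsets are limited to one consonant).
Epenthesis after each stranded consonant: /ʒ/ → /ʒo/, /t/ → /to/, /v/ → /vo/.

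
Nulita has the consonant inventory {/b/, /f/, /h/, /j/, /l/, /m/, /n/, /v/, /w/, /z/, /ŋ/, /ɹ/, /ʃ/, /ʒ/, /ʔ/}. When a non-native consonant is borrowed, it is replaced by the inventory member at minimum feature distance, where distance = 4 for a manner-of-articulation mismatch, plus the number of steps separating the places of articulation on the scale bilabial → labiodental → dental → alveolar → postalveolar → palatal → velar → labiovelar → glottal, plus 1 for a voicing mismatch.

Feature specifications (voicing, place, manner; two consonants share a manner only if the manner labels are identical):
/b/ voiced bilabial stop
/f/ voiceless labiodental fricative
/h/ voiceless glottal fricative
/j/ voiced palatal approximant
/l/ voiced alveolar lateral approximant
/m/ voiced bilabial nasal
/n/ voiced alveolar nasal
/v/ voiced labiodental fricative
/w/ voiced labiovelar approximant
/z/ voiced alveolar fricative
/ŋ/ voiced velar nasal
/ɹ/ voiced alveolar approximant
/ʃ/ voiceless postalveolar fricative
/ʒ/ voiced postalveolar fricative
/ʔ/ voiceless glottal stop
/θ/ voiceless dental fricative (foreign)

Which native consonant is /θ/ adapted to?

/f/ is closest: same manner (fricative), place distance 1 (dental→labiodental), same voicing; total 1. Next closest is /v/ at distance 2.

f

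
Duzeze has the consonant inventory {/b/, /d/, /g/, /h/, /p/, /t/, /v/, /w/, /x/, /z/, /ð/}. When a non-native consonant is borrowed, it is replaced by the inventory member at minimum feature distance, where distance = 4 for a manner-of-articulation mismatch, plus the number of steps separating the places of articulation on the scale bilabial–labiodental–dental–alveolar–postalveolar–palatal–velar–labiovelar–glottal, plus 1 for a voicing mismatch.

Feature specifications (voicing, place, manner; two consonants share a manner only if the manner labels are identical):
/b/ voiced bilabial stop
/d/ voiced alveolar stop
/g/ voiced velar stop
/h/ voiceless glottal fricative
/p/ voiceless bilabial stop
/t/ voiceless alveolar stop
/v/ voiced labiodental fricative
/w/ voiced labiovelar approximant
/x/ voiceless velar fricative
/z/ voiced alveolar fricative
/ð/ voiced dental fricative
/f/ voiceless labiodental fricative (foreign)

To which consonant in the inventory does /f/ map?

v

/v/ is closest: same manner (fricative), place distance 0 (labiodental→labiodental), voicing differs (+1); total 1. Next closest is /ð/ at distance 2.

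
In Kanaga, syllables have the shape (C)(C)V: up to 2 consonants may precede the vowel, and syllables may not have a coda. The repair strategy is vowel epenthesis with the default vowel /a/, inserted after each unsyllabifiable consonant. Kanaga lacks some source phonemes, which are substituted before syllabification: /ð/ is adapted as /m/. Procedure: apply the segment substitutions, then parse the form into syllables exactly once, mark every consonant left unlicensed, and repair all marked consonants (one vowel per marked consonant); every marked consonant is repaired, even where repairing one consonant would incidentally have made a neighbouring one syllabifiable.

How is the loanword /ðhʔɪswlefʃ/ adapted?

Substitution: /ð/ → /m/, giving /mhʔɪswlefʃ/.
Syllabifying with onset maximization leaves /m/, /s/, /f/, /ʃ/ stranded (no codas are permitted; onsets may contain at most 2 consonants).
Inserting the epenthetic vowel yields /m/ → /ma/, /s/ → /sa/, /f/ → /fa/, /ʃ/ → /ʃa/.

mahʔɪsawlefaʃa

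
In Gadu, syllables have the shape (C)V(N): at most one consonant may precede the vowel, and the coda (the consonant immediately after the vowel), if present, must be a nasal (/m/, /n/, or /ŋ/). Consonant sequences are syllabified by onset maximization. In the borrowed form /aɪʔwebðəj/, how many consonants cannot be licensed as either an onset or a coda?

The consonants /ʔ/, /b/, /j/ cannot be parsed into a legal (C)V(N) syllable (only a nasal (/m/, /n/, or /ŋ/) is licensed in coda position; onsets are limited to one consonant).

3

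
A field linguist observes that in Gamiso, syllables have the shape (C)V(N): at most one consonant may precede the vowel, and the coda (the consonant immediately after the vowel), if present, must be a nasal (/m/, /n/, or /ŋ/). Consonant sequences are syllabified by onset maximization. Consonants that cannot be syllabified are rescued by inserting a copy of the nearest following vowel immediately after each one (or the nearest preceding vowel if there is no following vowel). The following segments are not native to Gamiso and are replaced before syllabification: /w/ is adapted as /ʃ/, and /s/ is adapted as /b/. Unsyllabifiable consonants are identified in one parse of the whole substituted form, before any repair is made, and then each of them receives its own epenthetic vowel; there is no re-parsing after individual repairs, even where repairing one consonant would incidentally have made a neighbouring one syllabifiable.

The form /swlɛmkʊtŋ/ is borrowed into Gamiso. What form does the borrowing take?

bɛʃɛlɛmkʊtʊŋʊ

Substitution: /s/ → /b/, /w/ → /ʃ/, giving /bʃlɛmkʊtŋ/.
The consonants /b/, /ʃ/, /t/, /ŋ/ cannot be parsed into a legal (C)V(N) syllable (only a nasal (/m/, /n/, or /ŋ/) is licensed in coda position; onsets are limited to one consonant).
Inserting the epenthetic vowel yields /b/ → /bɛ/, /ʃ/ → /ʃɛ/, /t/ → /tʊ/, /ŋ/ → /ŋʊ/.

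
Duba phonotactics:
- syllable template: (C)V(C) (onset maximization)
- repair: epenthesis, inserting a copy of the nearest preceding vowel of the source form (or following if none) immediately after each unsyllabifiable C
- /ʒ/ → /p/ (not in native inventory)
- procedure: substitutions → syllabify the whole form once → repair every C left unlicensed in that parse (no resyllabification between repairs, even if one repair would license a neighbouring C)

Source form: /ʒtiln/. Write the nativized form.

Substitution: /ʒ/ → /p/, giving /ptiln/.
Under (C)V(C), the unsyllabifiable consonants are /p/, /n/ (at most one coda consonant is licensed; onsets are limited to one consonant).
Each unlicensed consonant becomes the onset of a new syllable: /p/ → /pi/, /n/ → /ni/.

pitilni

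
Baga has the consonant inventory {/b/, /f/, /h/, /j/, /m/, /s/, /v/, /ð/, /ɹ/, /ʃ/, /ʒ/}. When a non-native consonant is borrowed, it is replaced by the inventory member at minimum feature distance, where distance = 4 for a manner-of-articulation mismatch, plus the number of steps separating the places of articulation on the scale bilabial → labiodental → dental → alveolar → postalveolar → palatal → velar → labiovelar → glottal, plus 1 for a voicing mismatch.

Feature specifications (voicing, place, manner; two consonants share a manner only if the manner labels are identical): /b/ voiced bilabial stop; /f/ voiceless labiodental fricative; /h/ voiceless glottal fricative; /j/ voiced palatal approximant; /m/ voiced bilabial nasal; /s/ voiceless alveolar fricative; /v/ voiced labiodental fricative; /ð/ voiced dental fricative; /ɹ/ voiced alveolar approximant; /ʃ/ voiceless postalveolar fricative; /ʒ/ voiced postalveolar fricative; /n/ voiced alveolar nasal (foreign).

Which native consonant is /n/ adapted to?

m

/m/ is closest: same manner (nasal), place distance 3 (alveolar→bilabial), same voicing; total 3. Next closest is /ɹ/ at distance 4.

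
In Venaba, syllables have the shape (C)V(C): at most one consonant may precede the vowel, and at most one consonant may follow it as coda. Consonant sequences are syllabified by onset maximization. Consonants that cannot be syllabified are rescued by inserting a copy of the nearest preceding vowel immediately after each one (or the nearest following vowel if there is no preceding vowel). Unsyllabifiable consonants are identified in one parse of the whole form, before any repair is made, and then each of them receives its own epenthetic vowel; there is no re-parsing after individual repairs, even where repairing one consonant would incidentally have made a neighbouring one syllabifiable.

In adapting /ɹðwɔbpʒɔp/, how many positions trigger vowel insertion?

The unsyllabifiable consonants are /ɹ/, /ð/, /p/; each receives one epenthetic vowel.

3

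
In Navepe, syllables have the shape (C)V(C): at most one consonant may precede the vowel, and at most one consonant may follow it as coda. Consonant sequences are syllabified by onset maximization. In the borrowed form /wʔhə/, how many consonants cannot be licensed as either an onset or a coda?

2

The consonants /w/, /ʔ/ cannot be parsed into a legal (C)V(C) syllable (at most one coda consonant is licensed; onsets are limited to one consonant).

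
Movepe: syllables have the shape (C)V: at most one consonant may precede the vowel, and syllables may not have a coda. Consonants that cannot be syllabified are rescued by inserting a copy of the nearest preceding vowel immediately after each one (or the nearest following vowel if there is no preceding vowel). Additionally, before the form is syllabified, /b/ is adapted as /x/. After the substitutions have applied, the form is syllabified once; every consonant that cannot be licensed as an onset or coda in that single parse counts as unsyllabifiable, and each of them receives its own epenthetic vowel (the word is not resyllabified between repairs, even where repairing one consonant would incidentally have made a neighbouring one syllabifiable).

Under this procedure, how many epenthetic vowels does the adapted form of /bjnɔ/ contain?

2

After substitution the input is /xjnɔ/.
The unsyllabifiable consonants are /x/, /j/; each receives one epenthetic vowel.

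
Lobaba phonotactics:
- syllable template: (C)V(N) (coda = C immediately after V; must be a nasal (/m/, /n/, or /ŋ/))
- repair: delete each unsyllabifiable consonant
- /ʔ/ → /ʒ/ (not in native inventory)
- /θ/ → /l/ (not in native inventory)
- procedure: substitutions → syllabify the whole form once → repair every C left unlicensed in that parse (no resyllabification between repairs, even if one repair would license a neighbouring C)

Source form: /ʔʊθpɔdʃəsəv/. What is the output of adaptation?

Substitution: /ʔ/ → /ʒ/, /θ/ → /l/, giving /ʒʊlpɔdʃəsəv/.
Under (C)V(N), the unsyllabifiable consonants are /l/, /d/, /v/ (only a nasal (/m/, /n/, or /ŋ/) is licensed in coda position; onsets are limited to one consonant).
Deleting the stranded consonants removes /l/, /d/, /v/.

ʒʊpɔʃəsə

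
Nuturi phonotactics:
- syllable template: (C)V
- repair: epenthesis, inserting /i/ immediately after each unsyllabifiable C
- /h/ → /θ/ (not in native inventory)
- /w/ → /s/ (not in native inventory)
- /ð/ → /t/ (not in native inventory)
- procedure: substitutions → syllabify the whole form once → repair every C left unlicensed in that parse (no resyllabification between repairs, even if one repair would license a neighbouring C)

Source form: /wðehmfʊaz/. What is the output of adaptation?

Substitution: /w/ → /s/, /ð/ → /t/, /h/ → /θ/, giving /steθmfʊaz/.
The consonants /s/, /θ/, /m/, /z/ cannot be parsed into a legal (C)V syllable (no codas are permitted; onsets are limited to one consonant).
Epenthesis after each stranded consonant: /s/ → /si/, /θ/ → /θi/, /m/ → /mi/, /z/ → /zi/.

siteθimifʊazi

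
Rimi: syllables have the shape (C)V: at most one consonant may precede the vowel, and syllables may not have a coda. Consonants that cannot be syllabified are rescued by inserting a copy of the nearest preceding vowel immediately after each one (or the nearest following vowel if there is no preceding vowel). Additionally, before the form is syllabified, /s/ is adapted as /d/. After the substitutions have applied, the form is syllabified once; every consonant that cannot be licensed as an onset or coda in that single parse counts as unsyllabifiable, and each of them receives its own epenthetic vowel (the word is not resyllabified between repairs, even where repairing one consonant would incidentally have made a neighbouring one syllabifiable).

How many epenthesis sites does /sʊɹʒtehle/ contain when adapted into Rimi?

3

After substitution the input is /dʊɹʒtehle/.
The unsyllabifiable consonants are /ɹ/, /ʒ/, /h/; each receives one epenthetic vowel.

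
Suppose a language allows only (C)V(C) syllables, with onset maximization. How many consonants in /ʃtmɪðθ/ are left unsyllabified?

Under (C)V(C), the unsyllabifiable consonants are /ʃ/, /t/, /θ/ (at most one coda consonant is licensed; onsets are limited to one consonant).

3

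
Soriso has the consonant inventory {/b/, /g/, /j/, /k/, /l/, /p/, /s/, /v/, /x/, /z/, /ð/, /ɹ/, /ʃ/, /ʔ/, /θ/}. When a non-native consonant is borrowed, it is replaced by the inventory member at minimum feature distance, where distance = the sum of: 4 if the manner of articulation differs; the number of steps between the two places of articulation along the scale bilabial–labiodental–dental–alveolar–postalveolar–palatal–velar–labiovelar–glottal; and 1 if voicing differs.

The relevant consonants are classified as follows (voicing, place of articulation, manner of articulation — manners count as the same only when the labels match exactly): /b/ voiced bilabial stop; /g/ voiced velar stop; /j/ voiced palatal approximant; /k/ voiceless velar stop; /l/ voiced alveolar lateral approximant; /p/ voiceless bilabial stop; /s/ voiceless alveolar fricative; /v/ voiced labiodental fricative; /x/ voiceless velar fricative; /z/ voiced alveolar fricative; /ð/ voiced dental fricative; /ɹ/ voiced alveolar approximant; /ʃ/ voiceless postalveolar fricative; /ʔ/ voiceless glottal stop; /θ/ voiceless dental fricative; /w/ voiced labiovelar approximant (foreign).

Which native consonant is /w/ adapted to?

j

/j/ is closest: same manner (approximant), place distance 2 (labiovelar→palatal), same voicing; total 2. Next closest is /ɹ/ at distance 4.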